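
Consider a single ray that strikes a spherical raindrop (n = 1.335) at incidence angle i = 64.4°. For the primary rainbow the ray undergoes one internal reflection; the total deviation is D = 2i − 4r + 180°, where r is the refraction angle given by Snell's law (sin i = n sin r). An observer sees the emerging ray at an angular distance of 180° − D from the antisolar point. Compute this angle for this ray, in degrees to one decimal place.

41.2°

sin r = sin 64.4° / 1.335 = 0.9018/1.335 = 0.6755; r = 42.50°.
D = 2·64.4° − 4·42.50° + 180° = 128.80° − 169.98° + 180° = 138.82°.
Angle from antisolar point = 180° − D = 41.18°.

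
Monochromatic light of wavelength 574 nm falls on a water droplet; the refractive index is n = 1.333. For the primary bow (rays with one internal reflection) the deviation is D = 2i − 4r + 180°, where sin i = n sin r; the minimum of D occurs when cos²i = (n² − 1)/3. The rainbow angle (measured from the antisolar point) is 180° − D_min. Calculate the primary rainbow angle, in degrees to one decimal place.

42.1°

cos²i = (1.77689 − 1)/3 = 0.25896; i = arccos(0.50888) = 59.410°.
sin r = sin 59.410°/1.333 = 0.64579; r = 40.225°.
D_min = 2·59.410° − 4·40.225° + 180° = 137.922°.
Rainbow angle = 180° − D_min = 42.078°.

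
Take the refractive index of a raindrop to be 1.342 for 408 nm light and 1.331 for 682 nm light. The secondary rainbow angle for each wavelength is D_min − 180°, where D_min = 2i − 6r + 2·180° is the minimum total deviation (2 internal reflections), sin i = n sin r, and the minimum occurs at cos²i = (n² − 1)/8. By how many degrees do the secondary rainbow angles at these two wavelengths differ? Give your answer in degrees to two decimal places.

At 408 nm (n = 1.342): cos²i = 0.10012 → i = 71.554°, r = 44.981°, D_min = 233.222°, rainbow angle = 53.222°.
At 682 nm (n = 1.331): cos²i = 0.09645 → i = 71.907°, r = 45.575°, D_min = 230.365°, rainbow angle = 50.365°.
Angular width = |53.222° − 50.365°| = 2.857°.

2.86°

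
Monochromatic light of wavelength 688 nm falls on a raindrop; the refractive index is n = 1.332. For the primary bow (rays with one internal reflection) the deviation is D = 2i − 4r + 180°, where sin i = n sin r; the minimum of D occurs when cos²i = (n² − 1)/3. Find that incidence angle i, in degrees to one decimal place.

59.5°

cos²i = (1.332² − 1)/3 = (1.77422 − 1)/3 = 0.25807.
cos i = 0.50801, so i = 59.469°.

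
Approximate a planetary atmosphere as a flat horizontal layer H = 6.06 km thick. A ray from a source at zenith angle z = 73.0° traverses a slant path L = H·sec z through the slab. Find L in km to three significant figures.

sec z = 1/cos 73.0° = 3.4203.
L = 6.06 × 3.4203 = 20.727 km.

20.7 km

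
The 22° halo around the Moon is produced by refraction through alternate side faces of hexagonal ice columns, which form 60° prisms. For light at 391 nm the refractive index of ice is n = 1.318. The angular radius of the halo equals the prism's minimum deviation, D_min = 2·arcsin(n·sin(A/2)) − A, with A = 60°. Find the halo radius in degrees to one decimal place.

n·sin(A/2) = 1.318 × sin 30° = 1.318 × 0.5000 = 0.6590.
D_min = 2·arcsin(0.6590) − 60° = 2 × 41.224° − 60° = 22.447°.

22.4°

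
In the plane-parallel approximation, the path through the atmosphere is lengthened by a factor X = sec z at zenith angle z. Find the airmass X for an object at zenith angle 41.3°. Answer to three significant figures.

1.33

X = sec z = 1/cos 41.3° = 1/0.7513 = 1.3311.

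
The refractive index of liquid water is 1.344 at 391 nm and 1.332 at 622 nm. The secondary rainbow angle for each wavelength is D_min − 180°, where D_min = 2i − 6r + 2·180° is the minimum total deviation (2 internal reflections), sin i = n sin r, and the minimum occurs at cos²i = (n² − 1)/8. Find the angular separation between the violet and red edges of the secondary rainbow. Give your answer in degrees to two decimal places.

3.10°

At 391 nm (n = 1.344): cos²i = 0.10079 → i = 71.490°, r = 44.874°, D_min = 233.733°, rainbow angle = 53.733°.
At 622 nm (n = 1.332): cos²i = 0.09678 → i = 71.875°, r = 45.520°, D_min = 230.628°, rainbow angle = 50.628°.
Angular width = |53.733° − 50.628°| = 3.104°.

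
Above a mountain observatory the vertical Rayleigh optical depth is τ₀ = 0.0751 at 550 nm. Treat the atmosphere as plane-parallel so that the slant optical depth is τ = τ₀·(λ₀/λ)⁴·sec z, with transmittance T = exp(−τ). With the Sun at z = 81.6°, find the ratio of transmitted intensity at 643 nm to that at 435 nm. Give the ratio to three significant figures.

2.83

Airmass: sec 81.6° = 6.8454.
τ(643 nm) = 0.0751 × (550/643)⁴ × 6.8454 = 0.0751 × 0.5353 × 6.8454 = 0.2752.
τ(435 nm) = 0.0751 × (550/435)⁴ × 6.8454 = 0.0751 × 2.5556 × 6.8454 = 1.3138.
T(643)/T(435) = exp(τ_B − τ_A) = exp(1.0386) = 2.8253.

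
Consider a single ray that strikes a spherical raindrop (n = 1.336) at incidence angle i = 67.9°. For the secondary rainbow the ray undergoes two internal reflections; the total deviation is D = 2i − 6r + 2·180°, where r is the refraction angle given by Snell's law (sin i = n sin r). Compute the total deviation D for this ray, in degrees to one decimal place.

232.3°

sin r = sin 67.9° / 1.336 = 0.9265/1.336 = 0.6935; r = 43.91°.
D = 2·67.9° − 6·43.91° + 2·180° = 135.80° − 263.45° + 360° = 232.35°.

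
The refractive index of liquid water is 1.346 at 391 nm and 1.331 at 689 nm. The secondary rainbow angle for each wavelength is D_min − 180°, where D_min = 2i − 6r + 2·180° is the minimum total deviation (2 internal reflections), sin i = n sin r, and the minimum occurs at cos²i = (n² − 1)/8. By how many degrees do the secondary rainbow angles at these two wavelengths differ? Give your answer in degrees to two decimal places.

At 391 nm (n = 1.346): cos²i = 0.10146 → i = 71.426°, r = 44.768°, D_min = 234.241°, rainbow angle = 54.241°.
At 689 nm (n = 1.331): cos²i = 0.09645 → i = 71.907°, r = 45.575°, D_min = 230.365°, rainbow angle = 50.365°.
Angular width = |54.241° − 50.365°| = 3.876°.

3.88°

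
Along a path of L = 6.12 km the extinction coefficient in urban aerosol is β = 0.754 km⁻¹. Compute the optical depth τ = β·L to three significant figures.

τ = β·L = 0.754 × 6.12 = 4.6145.

4.61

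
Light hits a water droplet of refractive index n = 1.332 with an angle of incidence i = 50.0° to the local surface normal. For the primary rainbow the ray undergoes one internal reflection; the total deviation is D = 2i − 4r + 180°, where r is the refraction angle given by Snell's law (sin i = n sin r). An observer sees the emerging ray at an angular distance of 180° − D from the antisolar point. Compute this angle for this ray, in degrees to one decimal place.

sin r = sin 50.0° / 1.332 = 0.7660/1.332 = 0.5751; r = 35.11°.
D = 2·50.0° − 4·35.11° + 180° = 100.00° − 140.43° + 180° = 139.57°.
Angle from antisolar point = 180° − D = 40.43°.

40.4°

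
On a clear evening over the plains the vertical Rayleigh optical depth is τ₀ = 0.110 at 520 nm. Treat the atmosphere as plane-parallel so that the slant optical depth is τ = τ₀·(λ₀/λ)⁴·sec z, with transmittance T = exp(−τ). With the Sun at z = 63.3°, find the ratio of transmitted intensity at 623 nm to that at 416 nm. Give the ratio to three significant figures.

1.61

Airmass: sec 63.3° = 2.2256.
τ(623 nm) = 0.110 × (520/623)⁴ × 2.2256 = 0.110 × 0.4854 × 2.2256 = 0.1188.
τ(416 nm) = 0.110 × (520/416)⁴ × 2.2256 = 0.110 × 2.4414 × 2.2256 = 0.5977.
T(623)/T(416) = exp(τ_B − τ_A) = exp(0.4789) = 1.6142.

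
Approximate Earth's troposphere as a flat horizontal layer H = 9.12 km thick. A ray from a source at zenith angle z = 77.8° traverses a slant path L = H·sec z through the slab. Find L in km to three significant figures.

sec z = 1/cos 77.8° = 4.7321.
L = 9.12 × 4.7321 = 43.156 km.

43.2 km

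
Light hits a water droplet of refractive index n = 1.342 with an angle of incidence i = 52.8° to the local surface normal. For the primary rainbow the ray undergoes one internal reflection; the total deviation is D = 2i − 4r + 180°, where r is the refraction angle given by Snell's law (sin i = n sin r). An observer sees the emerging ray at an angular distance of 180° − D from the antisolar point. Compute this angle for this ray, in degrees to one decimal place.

sin r = sin 52.8° / 1.342 = 0.7965/1.342 = 0.5935; r = 36.41°.
D = 2·52.8° − 4·36.41° + 180° = 105.60° − 145.63° + 180° = 139.97°.
Angle from antisolar point = 180° − D = 40.03°.

40.0°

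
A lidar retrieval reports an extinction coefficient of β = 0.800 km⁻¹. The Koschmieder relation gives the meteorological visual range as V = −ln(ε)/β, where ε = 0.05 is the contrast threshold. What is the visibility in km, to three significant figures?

3.74 km

V = −ln(0.05) / 0.800 = 2.996 / 0.800 = 3.7447 km.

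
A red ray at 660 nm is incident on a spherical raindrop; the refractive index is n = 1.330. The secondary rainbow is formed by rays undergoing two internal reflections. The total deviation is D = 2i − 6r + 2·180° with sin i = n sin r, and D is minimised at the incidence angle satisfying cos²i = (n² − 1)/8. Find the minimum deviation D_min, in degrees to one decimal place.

cos²i = (1.76890 − 1)/8 = 0.09611; i = arccos(0.31002) = 71.940°.
sin r = sin 71.940°/1.330 = 0.71483; r = 45.630°.
D_min = 2·71.940° − 6·45.630° + 360° = 230.101°.

230.1°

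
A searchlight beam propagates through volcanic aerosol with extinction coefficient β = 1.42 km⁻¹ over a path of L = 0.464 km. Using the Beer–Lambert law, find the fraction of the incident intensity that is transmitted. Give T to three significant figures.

τ = β·L = 1.42 × 0.464 = 0.6589.
T = exp(−0.6589) = 0.5174.

0.517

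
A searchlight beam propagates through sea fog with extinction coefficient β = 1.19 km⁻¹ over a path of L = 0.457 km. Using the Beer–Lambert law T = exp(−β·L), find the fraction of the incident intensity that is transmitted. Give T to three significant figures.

0.581

τ = β·L = 1.19 × 0.457 = 0.5438.
T = exp(−0.5438) = 0.5805.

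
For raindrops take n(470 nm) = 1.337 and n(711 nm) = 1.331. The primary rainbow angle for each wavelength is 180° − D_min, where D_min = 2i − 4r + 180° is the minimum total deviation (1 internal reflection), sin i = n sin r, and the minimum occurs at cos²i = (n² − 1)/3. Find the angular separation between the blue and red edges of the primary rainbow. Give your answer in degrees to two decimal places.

At 470 nm (n = 1.337): cos²i = 0.26252 → i = 59.178°, r = 39.964°, D_min = 138.500°, rainbow angle = 41.500°.
At 711 nm (n = 1.331): cos²i = 0.25719 → i = 59.527°, r = 40.356°, D_min = 137.630°, rainbow angle = 42.370°.
Angular width = |41.500° − 42.370°| = 0.870°.

0.87°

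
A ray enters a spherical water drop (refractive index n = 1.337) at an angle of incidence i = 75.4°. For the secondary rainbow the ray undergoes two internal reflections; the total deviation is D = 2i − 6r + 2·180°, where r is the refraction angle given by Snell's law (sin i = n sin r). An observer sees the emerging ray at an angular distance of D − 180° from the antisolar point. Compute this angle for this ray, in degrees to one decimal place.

sin r = sin 75.4° / 1.337 = 0.9677/1.337 = 0.7238; r = 46.37°.
D = 2·75.4° − 6·46.37° + 2·180° = 150.80° − 278.21° + 360° = 232.59°.
Angle from antisolar point = D − 180° = 52.59°.

52.6°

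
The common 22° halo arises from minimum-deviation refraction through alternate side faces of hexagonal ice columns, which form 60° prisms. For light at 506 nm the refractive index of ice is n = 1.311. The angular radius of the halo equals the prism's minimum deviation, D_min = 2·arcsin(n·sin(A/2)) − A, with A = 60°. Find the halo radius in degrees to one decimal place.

21.9°

n·sin(A/2) = 1.311 × sin 30° = 1.311 × 0.5000 = 0.6555.
D_min = 2·arcsin(0.6555) − 60° = 2 × 40.958° − 60° = 21.915°.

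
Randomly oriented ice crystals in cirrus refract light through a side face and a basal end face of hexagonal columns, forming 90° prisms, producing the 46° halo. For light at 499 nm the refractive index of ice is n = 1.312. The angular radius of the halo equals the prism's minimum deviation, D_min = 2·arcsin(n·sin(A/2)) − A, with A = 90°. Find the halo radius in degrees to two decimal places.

n·sin(A/2) = 1.312 × sin 45° = 1.312 × 0.7071 = 0.9277.
D_min = 2·arcsin(0.9277) − 90° = 2 × 68.083° − 90° = 46.166°.

46.17°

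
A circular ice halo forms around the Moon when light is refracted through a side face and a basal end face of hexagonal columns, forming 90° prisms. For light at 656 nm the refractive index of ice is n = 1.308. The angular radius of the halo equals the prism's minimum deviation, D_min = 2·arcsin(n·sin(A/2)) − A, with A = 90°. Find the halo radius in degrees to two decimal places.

45.31°

n·sin(A/2) = 1.308 × sin 45° = 1.308 × 0.7071 = 0.9249.
D_min = 2·arcsin(0.9249) − 90° = 2 × 67.653° − 90° = 45.305°.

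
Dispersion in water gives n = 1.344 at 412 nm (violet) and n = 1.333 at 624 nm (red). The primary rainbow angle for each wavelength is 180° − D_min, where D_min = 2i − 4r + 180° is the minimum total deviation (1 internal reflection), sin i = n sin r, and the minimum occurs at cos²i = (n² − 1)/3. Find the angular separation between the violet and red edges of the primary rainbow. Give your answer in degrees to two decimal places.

At 412 nm (n = 1.344): cos²i = 0.26878 → i = 58.772°, r = 39.512°, D_min = 139.495°, rainbow angle = 40.505°.
At 624 nm (n = 1.333): cos²i = 0.25896 → i = 59.410°, r = 40.225°, D_min = 137.922°, rainbow angle = 42.078°.
Angular width = |40.505° − 42.078°| = 1.573°.

1.57°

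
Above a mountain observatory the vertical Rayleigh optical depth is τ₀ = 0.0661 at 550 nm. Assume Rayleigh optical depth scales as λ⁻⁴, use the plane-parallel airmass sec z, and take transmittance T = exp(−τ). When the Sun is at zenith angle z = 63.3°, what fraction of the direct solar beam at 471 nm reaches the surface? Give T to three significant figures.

0.761

sec 63.3° = 2.2256.
τ = 0.0661 × (550/471)⁴ × 2.2256 = 0.0661 × 1.8594 × 2.2256 = 0.2735.
T = exp(−0.2735) = 0.7607.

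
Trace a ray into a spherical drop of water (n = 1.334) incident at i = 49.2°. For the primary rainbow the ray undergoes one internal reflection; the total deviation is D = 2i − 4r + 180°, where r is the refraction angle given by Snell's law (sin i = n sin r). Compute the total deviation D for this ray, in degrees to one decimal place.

140.1°

sin r = sin 49.2° / 1.334 = 0.7570/1.334 = 0.5675; r = 34.57°.
D = 2·49.2° − 4·34.57° + 180° = 98.40° − 138.29° + 180° = 140.11°.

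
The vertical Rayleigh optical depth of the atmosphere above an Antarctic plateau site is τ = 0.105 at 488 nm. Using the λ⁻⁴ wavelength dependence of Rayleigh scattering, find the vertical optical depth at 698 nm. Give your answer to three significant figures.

0.0251

τ(698 nm) = τ(488 nm) × (488/698)⁴ = 0.105 × (0.6991)⁴ = 0.105 × 0.2389 = 0.0251.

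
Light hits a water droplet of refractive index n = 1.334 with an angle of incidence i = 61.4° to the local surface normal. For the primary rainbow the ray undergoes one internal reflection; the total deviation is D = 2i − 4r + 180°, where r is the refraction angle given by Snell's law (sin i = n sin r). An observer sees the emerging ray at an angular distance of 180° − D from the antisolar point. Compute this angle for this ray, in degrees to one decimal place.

sin r = sin 61.4° / 1.334 = 0.8780/1.334 = 0.6582; r = 41.16°.
D = 2·61.4° − 4·41.16° + 180° = 122.80° − 164.64° + 180° = 138.16°.
Angle from antisolar point = 180° − D = 41.84°.

41.8°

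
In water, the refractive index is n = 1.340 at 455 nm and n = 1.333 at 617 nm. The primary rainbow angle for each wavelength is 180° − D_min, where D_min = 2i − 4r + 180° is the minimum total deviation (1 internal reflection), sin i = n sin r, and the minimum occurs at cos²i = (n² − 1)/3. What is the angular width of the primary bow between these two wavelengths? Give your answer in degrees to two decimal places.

At 455 nm (n = 1.340): cos²i = 0.26520 → i = 59.004°, r = 39.770°, D_min = 138.929°, rainbow angle = 41.071°.
At 617 nm (n = 1.333): cos²i = 0.25896 → i = 59.410°, r = 40.225°, D_min = 137.922°, rainbow angle = 42.078°.
Angular width = |41.071° − 42.078°| = 1.007°.

1.01°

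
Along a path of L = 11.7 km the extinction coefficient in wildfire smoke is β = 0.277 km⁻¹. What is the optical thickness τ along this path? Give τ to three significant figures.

τ = β·L = 0.277 × 11.7 = 3.2409.

3.24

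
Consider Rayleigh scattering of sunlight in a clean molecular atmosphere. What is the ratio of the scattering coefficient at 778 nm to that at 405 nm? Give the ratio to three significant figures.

0.0734

Rayleigh scattering ∝ λ⁻⁴, so the ratio of coefficients is the inverse fourth power of the wavelength ratio.
σ(778)/σ(405) = (405/778)⁴ = (0.5206)⁴ = 0.07343.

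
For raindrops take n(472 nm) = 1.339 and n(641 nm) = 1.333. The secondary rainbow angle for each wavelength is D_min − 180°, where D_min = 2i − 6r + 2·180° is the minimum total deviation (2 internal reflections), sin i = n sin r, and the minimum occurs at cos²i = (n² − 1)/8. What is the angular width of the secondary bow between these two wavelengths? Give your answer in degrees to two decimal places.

At 472 nm (n = 1.339): cos²i = 0.09912 → i = 71.650°, r = 45.141°, D_min = 232.451°, rainbow angle = 52.451°.
At 641 nm (n = 1.333): cos²i = 0.09711 → i = 71.843°, r = 45.466°, D_min = 230.891°, rainbow angle = 50.891°.
Angular width = |52.451° − 50.891°| = 1.560°.

1.56°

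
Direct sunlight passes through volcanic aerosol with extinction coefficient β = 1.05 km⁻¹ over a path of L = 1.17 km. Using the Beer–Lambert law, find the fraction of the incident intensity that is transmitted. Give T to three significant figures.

τ = β·L = 1.05 × 1.17 = 1.2285.
T = exp(−1.2285) = 0.2927.

0.293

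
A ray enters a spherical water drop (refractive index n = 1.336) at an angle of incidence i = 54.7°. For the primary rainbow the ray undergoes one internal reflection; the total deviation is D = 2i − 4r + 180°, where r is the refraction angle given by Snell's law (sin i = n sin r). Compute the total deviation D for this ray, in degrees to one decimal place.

138.8°

sin r = sin 54.7° / 1.336 = 0.8161/1.336 = 0.6109; r = 37.65°.
D = 2·54.7° − 4·37.65° + 180° = 109.40° − 150.61° + 180° = 138.79°.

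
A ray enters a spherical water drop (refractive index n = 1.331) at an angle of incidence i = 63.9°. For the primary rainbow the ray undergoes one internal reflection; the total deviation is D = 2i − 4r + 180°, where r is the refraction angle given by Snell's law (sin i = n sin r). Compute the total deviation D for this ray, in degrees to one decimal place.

138.1°

sin r = sin 63.9° / 1.331 = 0.8980/1.331 = 0.6747; r = 42.43°.
D = 2·63.9° − 4·42.43° + 180° = 127.80° − 169.72° + 180° = 138.08°.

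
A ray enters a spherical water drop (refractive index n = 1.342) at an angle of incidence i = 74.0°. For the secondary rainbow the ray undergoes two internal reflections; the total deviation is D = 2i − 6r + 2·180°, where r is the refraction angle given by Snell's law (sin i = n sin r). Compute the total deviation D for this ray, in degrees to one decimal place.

233.5°

sin r = sin 74.0° / 1.342 = 0.9613/1.342 = 0.7163; r = 45.75°.
D = 2·74.0° − 6·45.75° + 2·180° = 148.00° − 274.49° + 360° = 233.51°.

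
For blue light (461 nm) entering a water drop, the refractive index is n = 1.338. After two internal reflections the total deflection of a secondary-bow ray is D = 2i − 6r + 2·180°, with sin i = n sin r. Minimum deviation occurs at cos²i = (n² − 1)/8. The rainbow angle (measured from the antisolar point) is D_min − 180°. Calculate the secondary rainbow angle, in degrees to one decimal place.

52.2°

cos²i = (1.79024 − 1)/8 = 0.09878; i = arccos(0.31429) = 71.682°.
sin r = sin 71.682°/1.338 = 0.70951; r = 45.195°.
D_min = 2·71.682° − 6·45.195° + 360° = 232.193°.
Rainbow angle = D_min − 180° = 52.193°.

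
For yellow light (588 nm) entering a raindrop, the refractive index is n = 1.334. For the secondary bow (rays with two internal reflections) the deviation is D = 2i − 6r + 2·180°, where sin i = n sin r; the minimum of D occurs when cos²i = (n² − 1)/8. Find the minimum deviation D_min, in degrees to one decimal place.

231.2°

cos²i = (1.77956 − 1)/8 = 0.09744; i = arccos(0.31216) = 71.810°.
sin r = sin 71.810°/1.334 = 0.71217; r = 45.411°.
D_min = 2·71.810° − 6·45.411° + 360° = 231.153°.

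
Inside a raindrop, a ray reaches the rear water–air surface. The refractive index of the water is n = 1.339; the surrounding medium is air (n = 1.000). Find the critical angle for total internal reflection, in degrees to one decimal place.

48.3°

sin θ_c = n_air / n = 1.000 / 1.339 = 0.7468.
θ_c = arcsin(0.7468) = 48.32°.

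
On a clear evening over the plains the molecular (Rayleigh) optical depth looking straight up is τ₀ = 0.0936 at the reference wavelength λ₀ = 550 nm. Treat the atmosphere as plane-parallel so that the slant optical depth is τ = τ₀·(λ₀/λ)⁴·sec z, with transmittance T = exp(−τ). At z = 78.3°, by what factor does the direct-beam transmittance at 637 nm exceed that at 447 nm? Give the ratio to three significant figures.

2.23

Airmass: sec 78.3° = 4.9313.
τ(637 nm) = 0.0936 × (550/637)⁴ × 4.9313 = 0.0936 × 0.5558 × 4.9313 = 0.2565.
τ(447 nm) = 0.0936 × (550/447)⁴ × 4.9313 = 0.0936 × 2.2920 × 4.9313 = 1.0579.
T(637)/T(447) = exp(τ_B − τ_A) = exp(0.8014) = 2.2287.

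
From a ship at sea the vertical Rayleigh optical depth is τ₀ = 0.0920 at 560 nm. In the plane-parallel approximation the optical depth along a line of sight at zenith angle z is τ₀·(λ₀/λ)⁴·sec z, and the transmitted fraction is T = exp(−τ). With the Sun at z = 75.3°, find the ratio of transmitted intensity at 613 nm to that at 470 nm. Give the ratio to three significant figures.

Airmass: sec 75.3° = 3.9408.
τ(613 nm) = 0.0920 × (560/613)⁴ × 3.9408 = 0.0920 × 0.6965 × 3.9408 = 0.2525.
τ(470 nm) = 0.0920 × (560/470)⁴ × 3.9408 = 0.0920 × 2.0154 × 3.9408 = 0.7307.
T(613)/T(470) = exp(τ_B − τ_A) = exp(0.4782) = 1.6131.

1.61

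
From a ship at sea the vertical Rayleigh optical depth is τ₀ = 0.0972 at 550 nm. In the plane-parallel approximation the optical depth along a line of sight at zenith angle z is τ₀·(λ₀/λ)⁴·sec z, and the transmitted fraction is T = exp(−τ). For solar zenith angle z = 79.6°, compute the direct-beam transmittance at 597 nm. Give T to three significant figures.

0.678

sec 79.6° = 5.5396.
τ = 0.0972 × (550/597)⁴ × 5.5396 = 0.0972 × 0.7204 × 5.5396 = 0.3879.
T = exp(−0.3879) = 0.6785.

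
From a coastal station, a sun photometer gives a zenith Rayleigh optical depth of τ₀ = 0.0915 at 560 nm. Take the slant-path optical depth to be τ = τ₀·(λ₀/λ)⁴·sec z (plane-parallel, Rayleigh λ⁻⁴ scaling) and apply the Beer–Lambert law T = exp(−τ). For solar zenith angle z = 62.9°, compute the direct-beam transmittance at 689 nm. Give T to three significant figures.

sec 62.9° = 2.1952.
τ = 0.0915 × (560/689)⁴ × 2.1952 = 0.0915 × 0.4364 × 2.1952 = 0.0877.
T = exp(−0.0877) = 0.9161.

0.916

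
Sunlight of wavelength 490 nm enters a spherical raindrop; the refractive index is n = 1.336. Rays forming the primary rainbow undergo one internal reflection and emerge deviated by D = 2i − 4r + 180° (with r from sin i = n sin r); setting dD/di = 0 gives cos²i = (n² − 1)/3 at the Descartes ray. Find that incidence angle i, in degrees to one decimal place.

59.2°

cos²i = (1.336² − 1)/3 = (1.78490 − 1)/3 = 0.26163.
cos i = 0.51150, so i = 59.236°.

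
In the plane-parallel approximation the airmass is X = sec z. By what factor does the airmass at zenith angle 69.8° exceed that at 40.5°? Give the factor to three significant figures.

2.20

X(69.8°)/X(40.5°) = sec 69.8° / sec 40.5° = cos 40.5° / cos 69.8° = 0.7604/0.3453 = 2.2022.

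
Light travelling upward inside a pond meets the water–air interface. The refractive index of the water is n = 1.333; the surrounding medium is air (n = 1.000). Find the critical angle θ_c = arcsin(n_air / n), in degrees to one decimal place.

48.6°

sin θ_c = n_air / n = 1.000 / 1.333 = 0.7502.
θ_c = arcsin(0.7502) = 48.61°.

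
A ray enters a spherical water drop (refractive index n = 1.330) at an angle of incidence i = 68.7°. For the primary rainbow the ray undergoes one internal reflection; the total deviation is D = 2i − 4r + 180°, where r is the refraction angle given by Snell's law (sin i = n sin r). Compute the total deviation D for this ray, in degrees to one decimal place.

sin r = sin 68.7° / 1.330 = 0.9317/1.330 = 0.7005; r = 44.47°.
D = 2·68.7° − 4·44.47° + 180° = 137.40° − 177.87° + 180° = 139.53°.

139.5°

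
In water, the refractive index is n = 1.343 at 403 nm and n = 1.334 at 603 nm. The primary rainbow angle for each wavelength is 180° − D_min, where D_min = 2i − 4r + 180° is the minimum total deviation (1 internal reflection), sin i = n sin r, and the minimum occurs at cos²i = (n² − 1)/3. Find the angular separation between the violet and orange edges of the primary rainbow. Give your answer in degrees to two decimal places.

At 403 nm (n = 1.343): cos²i = 0.26788 → i = 58.830°, r = 39.577°, D_min = 139.354°, rainbow angle = 40.646°.
At 603 nm (n = 1.334): cos²i = 0.25985 → i = 59.352°, r = 40.159°, D_min = 138.067°, rainbow angle = 41.933°.
Angular width = |40.646° − 41.933°| = 1.287°.

1.29°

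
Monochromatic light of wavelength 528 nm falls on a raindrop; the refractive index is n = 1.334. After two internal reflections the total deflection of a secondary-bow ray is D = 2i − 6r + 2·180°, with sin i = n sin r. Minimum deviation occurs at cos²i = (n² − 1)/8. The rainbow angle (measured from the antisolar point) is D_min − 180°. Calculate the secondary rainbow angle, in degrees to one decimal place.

51.2°

cos²i = (1.77956 − 1)/8 = 0.09744; i = arccos(0.31216) = 71.810°.
sin r = sin 71.810°/1.334 = 0.71217; r = 45.411°.
D_min = 2·71.810° − 6·45.411° + 360° = 231.153°.
Rainbow angle = D_min − 180° = 51.153°.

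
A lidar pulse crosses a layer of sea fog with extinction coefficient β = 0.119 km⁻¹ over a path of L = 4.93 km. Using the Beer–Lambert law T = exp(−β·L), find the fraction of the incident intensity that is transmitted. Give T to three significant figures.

τ = β·L = 0.119 × 4.93 = 0.5867.
T = exp(−0.5867) = 0.5562.

0.556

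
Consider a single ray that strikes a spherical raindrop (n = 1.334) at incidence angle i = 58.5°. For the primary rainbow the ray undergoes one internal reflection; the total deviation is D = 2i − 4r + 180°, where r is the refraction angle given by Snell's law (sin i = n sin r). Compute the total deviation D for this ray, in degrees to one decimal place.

sin r = sin 58.5° / 1.334 = 0.8526/1.334 = 0.6392; r = 39.73°.
D = 2·58.5° − 4·39.73° + 180° = 117.00° − 158.92° + 180° = 138.08°.

138.1°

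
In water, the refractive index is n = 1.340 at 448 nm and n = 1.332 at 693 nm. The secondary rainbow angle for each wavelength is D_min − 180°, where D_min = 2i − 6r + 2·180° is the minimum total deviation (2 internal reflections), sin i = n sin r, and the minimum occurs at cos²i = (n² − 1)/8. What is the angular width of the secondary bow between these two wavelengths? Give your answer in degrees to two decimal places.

2.08°

At 448 nm (n = 1.340): cos²i = 0.09945 → i = 71.618°, r = 45.088°, D_min = 232.709°, rainbow angle = 52.709°.
At 693 nm (n = 1.332): cos²i = 0.09678 → i = 71.875°, r = 45.520°, D_min = 230.628°, rainbow angle = 50.628°.
Angular width = |52.709° − 50.628°| = 2.080°.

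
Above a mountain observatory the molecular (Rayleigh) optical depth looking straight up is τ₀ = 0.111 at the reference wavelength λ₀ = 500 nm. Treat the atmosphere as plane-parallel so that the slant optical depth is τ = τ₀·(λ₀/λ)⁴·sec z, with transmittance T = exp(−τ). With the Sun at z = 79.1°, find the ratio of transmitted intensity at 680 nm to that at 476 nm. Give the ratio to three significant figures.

Airmass: sec 79.1° = 5.2883.
τ(680 nm) = 0.111 × (500/680)⁴ × 5.2883 = 0.111 × 0.2923 × 5.2883 = 0.1716.
τ(476 nm) = 0.111 × (500/476)⁴ × 5.2883 = 0.111 × 1.2175 × 5.2883 = 0.7147.
T(680)/T(476) = exp(τ_B − τ_A) = exp(0.5431) = 1.7213.

1.72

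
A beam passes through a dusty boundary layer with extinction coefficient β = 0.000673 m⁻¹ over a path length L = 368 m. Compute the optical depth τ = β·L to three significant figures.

τ = β·L = 0.000673 × 368 = 0.2477.

0.248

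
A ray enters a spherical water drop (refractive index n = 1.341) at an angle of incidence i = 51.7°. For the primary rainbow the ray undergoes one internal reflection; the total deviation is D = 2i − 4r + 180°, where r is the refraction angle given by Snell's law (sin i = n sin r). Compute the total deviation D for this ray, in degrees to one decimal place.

sin r = sin 51.7° / 1.341 = 0.7848/1.341 = 0.5852; r = 35.82°.
D = 2·51.7° − 4·35.82° + 180° = 103.40° − 143.27° + 180° = 140.13°.

140.1°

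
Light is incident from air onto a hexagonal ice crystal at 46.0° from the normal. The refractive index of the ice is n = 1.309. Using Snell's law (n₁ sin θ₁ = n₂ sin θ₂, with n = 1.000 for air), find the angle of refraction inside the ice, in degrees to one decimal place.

33.3°

Snell: sin θ_r = sin θ_i / n = sin 46.0° / 1.309 = 0.7193 / 1.309 = 0.5495.
θ_r = arcsin(0.5495) = 33.34°.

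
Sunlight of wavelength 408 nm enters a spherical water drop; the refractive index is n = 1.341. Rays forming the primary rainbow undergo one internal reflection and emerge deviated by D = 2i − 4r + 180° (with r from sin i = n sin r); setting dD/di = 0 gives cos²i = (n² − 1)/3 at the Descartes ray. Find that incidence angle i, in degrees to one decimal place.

cos²i = (1.341² − 1)/3 = (1.79828 − 1)/3 = 0.26609.
cos i = 0.51584, so i = 58.946°.

58.9°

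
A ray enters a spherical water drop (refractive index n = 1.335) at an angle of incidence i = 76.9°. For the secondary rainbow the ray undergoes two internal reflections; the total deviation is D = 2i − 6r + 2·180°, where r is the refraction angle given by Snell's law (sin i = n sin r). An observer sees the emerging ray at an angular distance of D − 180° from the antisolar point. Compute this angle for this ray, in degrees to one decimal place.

sin r = sin 76.9° / 1.335 = 0.9740/1.335 = 0.7296; r = 46.85°.
D = 2·76.9° − 6·46.85° + 2·180° = 153.80° − 281.10° + 360° = 232.70°.
Angle from antisolar point = D − 180° = 52.70°.

52.7°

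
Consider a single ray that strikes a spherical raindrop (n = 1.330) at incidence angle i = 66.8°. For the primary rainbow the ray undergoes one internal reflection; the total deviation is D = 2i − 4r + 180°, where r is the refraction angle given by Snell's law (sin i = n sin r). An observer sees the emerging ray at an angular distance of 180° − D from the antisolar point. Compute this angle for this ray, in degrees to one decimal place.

41.3°

sin r = sin 66.8° / 1.330 = 0.9191/1.330 = 0.6911; r = 43.72°.
D = 2·66.8° − 4·43.72° + 180° = 133.60° − 174.86° + 180° = 138.74°.
Angle from antisolar point = 180° − D = 41.26°.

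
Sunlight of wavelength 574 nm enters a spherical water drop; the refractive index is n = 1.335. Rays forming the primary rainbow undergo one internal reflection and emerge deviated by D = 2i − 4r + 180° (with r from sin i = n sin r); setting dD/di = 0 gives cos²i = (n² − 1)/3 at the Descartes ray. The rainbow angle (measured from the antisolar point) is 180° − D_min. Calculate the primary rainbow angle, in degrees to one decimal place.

41.8°

cos²i = (1.78222 − 1)/3 = 0.26074; i = arccos(0.51063) = 59.294°.
sin r = sin 59.294°/1.335 = 0.64405; r = 40.094°.
D_min = 2·59.294° − 4·40.094° + 180° = 138.212°.
Rainbow angle = 180° − D_min = 41.788°.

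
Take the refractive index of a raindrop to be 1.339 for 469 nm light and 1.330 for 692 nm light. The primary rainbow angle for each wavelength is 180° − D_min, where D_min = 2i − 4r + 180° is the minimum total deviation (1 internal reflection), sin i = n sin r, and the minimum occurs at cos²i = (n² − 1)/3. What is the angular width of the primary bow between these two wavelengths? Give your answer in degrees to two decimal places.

1.30°

At 469 nm (n = 1.339): cos²i = 0.26431 → i = 59.062°, r = 39.834°, D_min = 138.786°, rainbow angle = 41.214°.
At 692 nm (n = 1.330): cos²i = 0.25630 → i = 59.585°, r = 40.422°, D_min = 137.484°, rainbow angle = 42.516°.
Angular width = |41.214° − 42.516°| = 1.303°.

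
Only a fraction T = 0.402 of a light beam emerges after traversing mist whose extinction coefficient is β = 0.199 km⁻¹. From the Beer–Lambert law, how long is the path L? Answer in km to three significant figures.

4.58 km

Beer–Lambert: T = exp(−βL) ⇒ L = −ln(T)/β = −ln(0.402)/0.199 = 0.9113/0.199 = 4.579 km.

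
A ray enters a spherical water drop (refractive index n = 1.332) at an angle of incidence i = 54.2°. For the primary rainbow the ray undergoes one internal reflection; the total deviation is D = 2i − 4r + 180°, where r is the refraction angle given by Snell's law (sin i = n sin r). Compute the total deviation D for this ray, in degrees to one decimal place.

138.4°

sin r = sin 54.2° / 1.332 = 0.8111/1.332 = 0.6089; r = 37.51°.
D = 2·54.2° − 4·37.51° + 180° = 108.40° − 150.04° + 180° = 138.36°.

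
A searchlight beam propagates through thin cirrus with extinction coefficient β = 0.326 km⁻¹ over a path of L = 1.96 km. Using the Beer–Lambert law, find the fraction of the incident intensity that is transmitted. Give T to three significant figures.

0.528

τ = β·L = 0.326 × 1.96 = 0.6390.
T = exp(−0.6390) = 0.5278.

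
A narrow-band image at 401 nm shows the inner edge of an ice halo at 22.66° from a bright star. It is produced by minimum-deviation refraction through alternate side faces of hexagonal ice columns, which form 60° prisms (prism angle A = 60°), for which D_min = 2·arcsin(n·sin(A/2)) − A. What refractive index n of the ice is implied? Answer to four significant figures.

Rearranging: n = sin((D_min + A)/2) / sin(A/2).
(D_min + A)/2 = (22.66° + 60°)/2 = 41.330°.
n = sin 41.330° / sin 30° = 0.6604 / 0.5000 = 1.3208.

1.321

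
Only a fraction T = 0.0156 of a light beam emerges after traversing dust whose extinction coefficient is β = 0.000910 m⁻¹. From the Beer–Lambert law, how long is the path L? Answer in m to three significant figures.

4570 m

Beer–Lambert: T = exp(−βL) ⇒ L = −ln(T)/β = −ln(0.0156)/0.000910 = 4.1605/0.000910 = 4572 m.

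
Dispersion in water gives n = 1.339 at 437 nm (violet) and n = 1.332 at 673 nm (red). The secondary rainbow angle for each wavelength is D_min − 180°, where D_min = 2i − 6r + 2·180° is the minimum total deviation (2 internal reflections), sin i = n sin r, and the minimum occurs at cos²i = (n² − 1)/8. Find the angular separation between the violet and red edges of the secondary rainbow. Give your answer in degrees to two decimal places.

At 437 nm (n = 1.339): cos²i = 0.09912 → i = 71.650°, r = 45.141°, D_min = 232.451°, rainbow angle = 52.451°.
At 673 nm (n = 1.332): cos²i = 0.09678 → i = 71.875°, r = 45.520°, D_min = 230.628°, rainbow angle = 50.628°.
Angular width = |52.451° − 50.628°| = 1.823°.

1.82°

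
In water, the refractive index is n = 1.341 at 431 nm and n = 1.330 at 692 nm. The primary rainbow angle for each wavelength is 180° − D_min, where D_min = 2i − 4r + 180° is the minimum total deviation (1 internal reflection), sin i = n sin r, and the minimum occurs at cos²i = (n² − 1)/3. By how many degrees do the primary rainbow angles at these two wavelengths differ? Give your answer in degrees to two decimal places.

1.59°

At 431 nm (n = 1.341): cos²i = 0.26609 → i = 58.946°, r = 39.705°, D_min = 139.071°, rainbow angle = 40.929°.
At 692 nm (n = 1.330): cos²i = 0.25630 → i = 59.585°, r = 40.422°, D_min = 137.484°, rainbow angle = 42.516°.
Angular width = |40.929° − 42.516°| = 1.588°.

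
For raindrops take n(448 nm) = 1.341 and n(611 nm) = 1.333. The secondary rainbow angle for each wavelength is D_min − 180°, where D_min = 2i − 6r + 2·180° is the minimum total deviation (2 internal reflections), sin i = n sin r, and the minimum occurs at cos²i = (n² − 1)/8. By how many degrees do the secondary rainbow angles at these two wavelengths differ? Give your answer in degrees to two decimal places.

At 448 nm (n = 1.341): cos²i = 0.09979 → i = 71.586°, r = 45.034°, D_min = 232.966°, rainbow angle = 52.966°.
At 611 nm (n = 1.333): cos²i = 0.09711 → i = 71.843°, r = 45.466°, D_min = 230.891°, rainbow angle = 50.891°.
Angular width = |52.966° − 50.891°| = 2.075°.

2.08°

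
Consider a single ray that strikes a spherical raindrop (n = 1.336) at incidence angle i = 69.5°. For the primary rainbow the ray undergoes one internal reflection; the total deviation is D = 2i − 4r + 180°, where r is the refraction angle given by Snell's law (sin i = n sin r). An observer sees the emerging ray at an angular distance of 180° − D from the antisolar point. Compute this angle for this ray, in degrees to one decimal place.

sin r = sin 69.5° / 1.336 = 0.9367/1.336 = 0.7011; r = 44.52°.
D = 2·69.5° − 4·44.52° + 180° = 139.00° − 178.06° + 180° = 140.94°.
Angle from antisolar point = 180° − D = 39.06°.

39.1°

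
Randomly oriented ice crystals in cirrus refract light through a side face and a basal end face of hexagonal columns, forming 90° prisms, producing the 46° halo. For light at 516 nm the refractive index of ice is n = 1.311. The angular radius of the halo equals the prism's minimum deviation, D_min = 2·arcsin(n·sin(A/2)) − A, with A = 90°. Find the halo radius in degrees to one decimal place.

n·sin(A/2) = 1.311 × sin 45° = 1.311 × 0.7071 = 0.9270.
D_min = 2·arcsin(0.9270) − 90° = 2 × 67.974° − 90° = 45.949°.

45.9°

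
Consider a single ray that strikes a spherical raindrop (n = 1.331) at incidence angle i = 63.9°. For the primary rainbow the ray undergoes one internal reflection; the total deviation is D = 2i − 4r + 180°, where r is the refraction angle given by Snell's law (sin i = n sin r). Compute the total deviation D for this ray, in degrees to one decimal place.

138.1°

sin r = sin 63.9° / 1.331 = 0.8980/1.331 = 0.6747; r = 42.43°.
D = 2·63.9° − 4·42.43° + 180° = 127.80° − 169.72° + 180° = 138.08°.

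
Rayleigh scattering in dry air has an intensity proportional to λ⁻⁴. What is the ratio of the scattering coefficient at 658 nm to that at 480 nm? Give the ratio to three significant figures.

Rayleigh scattering ∝ λ⁻⁴, so the ratio of coefficients is the inverse fourth power of the wavelength ratio.
σ(658)/σ(480) = (480/658)⁴ = (0.7295)⁴ = 0.2832.

0.283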